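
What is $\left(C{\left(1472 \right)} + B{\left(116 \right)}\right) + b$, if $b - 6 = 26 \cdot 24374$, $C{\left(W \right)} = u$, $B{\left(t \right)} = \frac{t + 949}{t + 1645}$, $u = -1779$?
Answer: $\frac{370955592}{587} \approx 6.3195 \cdot 10^{5}$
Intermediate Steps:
$B{\left(t \right)} = \frac{949 + t}{1645 + t}$
$C{\left(W \right)} = -1779$
$b = 633730$ ($b = 6 + 26 \cdot 24374 = 6 + 633724 = 633730$)
$\left(C{\left(1472 \right)} + B{\left(116 \right)}\right) + b = \left(-1779 + \frac{949 + 116}{1645 + 116}\right) + 633730 = \left(-1779 + \frac{1}{1761} \cdot 1065\right) + 633730 = \left(-1779 + \frac{355}{587}\right) + 633730 = - \frac{1043918}{587} + 633730 = \frac{370955592}{587}$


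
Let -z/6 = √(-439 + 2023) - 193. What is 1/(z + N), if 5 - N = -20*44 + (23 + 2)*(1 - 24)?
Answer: 119/308950 + 18*√11/1699225 ≈ 0.00042031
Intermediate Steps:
z = 1158 - 72*√11 (z = -6*(√(-439 + 2023) - 193) = -6*(√1584 - 193) = -6*(12*√11 - 193) = -6*(-193 + 12*√11) = 1158 - 72*√11 ≈ 919.20)
N = 1460 (N = 5 - (-20*44 + (23 + 2)*(1 - 24)) = 5 - (-880 + 25*(-23)) = 5 - (-880 - 575) = 5 - 1*(-1455) = 5 + 1455 = 1460)
1/(z + N) = 1/((1158 - 72*√11) + 1460) = 1/(2618 - 72*√11)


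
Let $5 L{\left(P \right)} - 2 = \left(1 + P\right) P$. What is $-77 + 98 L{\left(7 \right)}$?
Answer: $\frac{5299}{5} \approx 1059.8$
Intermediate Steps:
$L{\left(P \right)} = \frac{2}{5} + \frac{P \left(1 + P\right)}{5}$ ($L{\left(P \right)} = \frac{2}{5} + \frac{\left(1 + P\right) P}{5} = \frac{2}{5} + \frac{P \left(1 + P\right)}{5}$)
$-77 + 98 L{\left(7 \right)} = -77 + 98 \left(\frac{2}{5} + \frac{1}{5} \cdot 7 + \frac{7^{2}}{5}\right) = -77 + 98 \left(\frac{2}{5} + \frac{7}{5} + \frac{1}{5} \cdot 49\right) = -77 + 98 \left(\frac{2}{5} + \frac{7}{5} + \frac{49}{5}\right) = -77 + 98 \cdot \frac{58}{5} = -77 + \frac{5684}{5} = \frac{5299}{5}$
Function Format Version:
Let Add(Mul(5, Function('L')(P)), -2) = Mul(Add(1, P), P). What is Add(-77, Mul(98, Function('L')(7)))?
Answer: Rational(5299, 5) ≈ 1059.8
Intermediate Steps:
Function('L')(P) = Add(Rational(2, 5), Mul(Rational(1, 5), P, Add(1, P))) (Function('L')(P) = Add(Rational(2, 5), Mul(Rational(1, 5), Mul(Add(1, P), P))) = Add(Rational(2, 5), Mul(Rational(1, 5), Mul(P, Add(1, P)))) = Add(Rational(2, 5), Mul(Rational(1, 5), P, Add(1, P))))
Add(-77, Mul(98, Function('L')(7))) = Add(-77, Mul(98, Add(Rational(2, 5), Mul(Rational(1, 5), 7), Mul(Rational(1, 5), Pow(7, 2))))) = Add(-77, Mul(98, Add(Rational(2, 5), Rational(7, 5), Mul(Rational(1, 5), 49)))) = Add(-77, Mul(98, Add(Rational(2, 5), Rational(7, 5), Rational(49, 5)))) = Add(-77, Mul(98, Rational(58, 5))) = Add(-77, Rational(5684, 5)) = Rational(5299, 5)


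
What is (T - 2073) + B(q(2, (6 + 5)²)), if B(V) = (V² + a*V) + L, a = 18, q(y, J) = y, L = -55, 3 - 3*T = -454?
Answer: -5807/3 ≈ -1935.7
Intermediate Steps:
T = 457/3 (T = 1 - ⅓*(-454) = 1 + 454/3 = 457/3 ≈ 152.33)
B(V) = -55 + V² + 18*V (B(V) = (V² + 18*V) - 55 = -55 + V² + 18*V)
(T - 2073) + B(q(2, (6 + 5)²)) = (457/3 - 2073) + (-55 + 2² + 18*2) = -5762/3 + (-55 + 4 + 36) = -5762/3 - 15 = -5807/3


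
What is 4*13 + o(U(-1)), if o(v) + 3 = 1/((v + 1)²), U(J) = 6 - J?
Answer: 3137/64 ≈ 49.016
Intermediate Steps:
o(v) = -3 + (1 + v)⁻² (o(v) = -3 + 1/((v + 1)²) = -3 + 1/((1 + v)²) = -3 + (1 + v)⁻²)
4*13 + o(U(-1)) = 4*13 + (-3 + (1 + (6 - 1*(-1)))⁻²) = 52 + (-3 + (1 + (6 + 1))⁻²) = 52 + (-3 + (1 + 7)⁻²) = 52 + (-3 + 8⁻²) = 52 + (-3 + 1/64) = 52 - 191/64 = 3137/64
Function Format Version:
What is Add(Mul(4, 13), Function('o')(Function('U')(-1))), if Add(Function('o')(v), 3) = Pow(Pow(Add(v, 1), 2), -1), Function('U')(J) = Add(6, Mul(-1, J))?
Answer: Rational(3137, 64) ≈ 49.016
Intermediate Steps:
Function('o')(v) = Add(-3, Pow(Add(1, v), -2)) (Function('o')(v) = Add(-3, Pow(Pow(Add(v, 1), 2), -1)) = Add(-3, Pow(Pow(Add(1, v), 2), -1)) = Add(-3, Pow(Add(1, v), -2)))
Add(Mul(4, 13), Function('o')(Function('U')(-1))) = Add(Mul(4, 13), Add(-3, Pow(Add(1, Add(6, Mul(-1, -1))), -2))) = Add(52, Add(-3, Pow(Add(1, Add(6, 1)), -2))) = Add(52, Add(-3, Pow(Add(1, 7), -2))) = Add(52, Add(-3, Pow(8, -2))) = Add(52, Add(-3, Rational(1, 64))) = Add(52, Rational(-191, 64)) = Rational(3137, 64)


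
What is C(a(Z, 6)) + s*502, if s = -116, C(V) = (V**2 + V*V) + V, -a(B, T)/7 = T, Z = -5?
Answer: -54746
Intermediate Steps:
a(B, T) = -7*T
C(V) = V + 2*V**2 (C(V) = (V**2 + V**2) + V = 2*V**2 + V = V + 2*V**2)
C(a(Z, 6)) + s*502 = (-7*6)*(1 + 2*(-7*6)) - 116*502 = -42*(1 + 2*(-42)) - 58232 = -42*(1 - 84) - 58232 = -42*(-83) - 58232 = 3486 - 58232 = -54746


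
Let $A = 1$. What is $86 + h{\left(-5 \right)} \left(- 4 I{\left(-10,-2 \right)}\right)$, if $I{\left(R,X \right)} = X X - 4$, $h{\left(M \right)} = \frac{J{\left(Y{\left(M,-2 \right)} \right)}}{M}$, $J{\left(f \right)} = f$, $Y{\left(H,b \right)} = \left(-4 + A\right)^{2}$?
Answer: $86$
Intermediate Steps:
$Y{\left(H,b \right)} = 9$ ($Y{\left(H,b \right)} = \left(-4 + 1\right)^{2} = \left(-3\right)^{2} = 9$)
$h{\left(M \right)} = \frac{9}{M}$
$I{\left(R,X \right)} = -4 + X^{2}$ ($I{\left(R,X \right)} = X^{2} - 4 = -4 + X^{2}$)
$86 + h{\left(-5 \right)} \left(- 4 I{\left(-10,-2 \right)}\right) = 86 + \frac{9}{-5} \left(- 4 \left(-4 + \left(-2\right)^{2}\right)\right) = 86 + 9 \left(- \frac{1}{5}\right) \left(- 4 \left(-4 + 4\right)\right) = 86 - \frac{9 \left(\left(-4\right) 0\right)}{5} = 86 - 0 = 86 + 0 = 86$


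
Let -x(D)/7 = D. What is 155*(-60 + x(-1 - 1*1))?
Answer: -7130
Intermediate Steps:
x(D) = -7*D
155*(-60 + x(-1 - 1*1)) = 155*(-60 - 7*(-1 - 1*1)) = 155*(-60 - 7*(-1 - 1)) = 155*(-60 - 7*(-2)) = 155*(-60 + 14) = 155*(-46) = -7130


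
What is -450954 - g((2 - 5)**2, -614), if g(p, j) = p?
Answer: -450963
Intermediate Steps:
-450954 - g((2 - 5)**2, -614) = -450954 - (2 - 5)**2 = -450954 - 1*(-3)**2 = -450954 - 1*9 = -450954 - 9 = -450963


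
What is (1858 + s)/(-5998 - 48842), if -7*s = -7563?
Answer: -20569/383880 ≈ -0.053582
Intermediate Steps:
s = 7563/7 (s = -⅐*(-7563) = 7563/7 ≈ 1080.4)
(1858 + s)/(-5998 - 48842) = (1858 + 7563/7)/(-5998 - 48842) = (20569/7)/(-54840) = (20569/7)*(-1/54840) = -20569/383880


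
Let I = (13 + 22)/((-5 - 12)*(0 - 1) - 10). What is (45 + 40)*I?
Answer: 425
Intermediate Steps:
I = 5 (I = 35/(-17*(-1) - 10) = 35/(17 - 10) = 35/7 = 35*(⅐) = 5)
(45 + 40)*I = (45 + 40)*5 = 85*5 = 425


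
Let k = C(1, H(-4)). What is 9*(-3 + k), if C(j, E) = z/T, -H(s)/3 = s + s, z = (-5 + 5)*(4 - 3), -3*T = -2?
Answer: -27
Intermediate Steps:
T = ⅔ (T = -⅓*(-2) = ⅔ ≈ 0.66667)
z = 0 (z = 0*1 = 0)
H(s) = -6*s (H(s) = -3*(s + s) = -6*s)
C(j, E) = 0 (C(j, E) = 0/(⅔) = 0*(3/2) = 0)
k = 0
9*(-3 + k) = 9*(-3 + 0) = 9*(-3) = -27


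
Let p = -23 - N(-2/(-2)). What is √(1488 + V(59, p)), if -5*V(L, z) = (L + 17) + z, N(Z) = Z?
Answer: 2*√9235/5 ≈ 38.440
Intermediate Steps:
p = -24 (p = -23 - (-2)/(-2) = -23 - (-2)*(-1)/2 = -23 - 1*1 = -23 - 1 = -24)
V(L, z) = -17/5 - L/5 - z/5 (V(L, z) = -((L + 17) + z)/5 = -((17 + L) + z)/5 = -(17 + L + z)/5 = -17/5 - L/5 - z/5)
√(1488 + V(59, p)) = √(1488 + (-17/5 - ⅕*59 - ⅕*(-24))) = √(1488 + (-17/5 - 59/5 + 24/5)) = √(1488 - 52/5) = √(7388/5) = 2*√9235/5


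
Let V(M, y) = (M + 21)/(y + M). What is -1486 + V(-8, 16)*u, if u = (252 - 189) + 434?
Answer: -5427/8 ≈ -678.38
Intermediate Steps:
V(M, y) = (21 + M)/(M + y)
u = 497 (u = 63 + 434 = 497)
-1486 + V(-8, 16)*u = -1486 + ((21 - 8)/(-8 + 16))*497 = -1486 + (13/8)*497 = -1486 + 6461/8 = -5427/8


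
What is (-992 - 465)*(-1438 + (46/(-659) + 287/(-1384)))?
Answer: 1911277046525/912056 ≈ 2.0956e+6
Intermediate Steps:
(-992 - 465)*(-1438 + (46/(-659) + 287/(-1384))) = -1457*(-1438 + (46*(-1/659) + 287*(-1/1384))) = -1457*(-1438 + (-46/659 - 287/1384)) = -1457*(-1438 - 252797/912056) = -1457*(-1311789325/912056) = 1911277046525/912056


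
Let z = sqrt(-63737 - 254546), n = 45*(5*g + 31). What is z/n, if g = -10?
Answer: -I*sqrt(318283)/855 ≈ -0.65984*I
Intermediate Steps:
n = -855 (n = 45*(5*(-10) + 31) = 45*(-50 + 31) = 45*(-19) = -855)
z = I*sqrt(318283) (z = sqrt(-318283) = I*sqrt(318283) ≈ 564.17*I)
z/n = (I*sqrt(318283))/(-855) = (I*sqrt(318283))*(-1/855) = -I*sqrt(318283)/855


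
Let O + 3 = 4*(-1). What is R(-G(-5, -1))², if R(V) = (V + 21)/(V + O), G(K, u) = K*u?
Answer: 16/9 ≈ 1.7778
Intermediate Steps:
O = -7 (O = -3 + 4*(-1) = -3 - 4 = -7)
R(V) = (21 + V)/(-7 + V) (R(V) = (V + 21)/(V - 7) = (21 + V)/(-7 + V))
R(-G(-5, -1))² = ((21 - (-5)*(-1))/(-7 - (-5)*(-1)))² = ((21 - 1*5)/(-7 - 1*5))² = ((21 - 5)/(-7 - 5))² = (16/(-12))² = (-1/12*16)² = (-4/3)² = 16/9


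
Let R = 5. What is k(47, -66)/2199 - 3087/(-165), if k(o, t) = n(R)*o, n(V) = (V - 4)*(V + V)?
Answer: 2288621/120945 ≈ 18.923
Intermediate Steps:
n(V) = 2*V*(-4 + V) (n(V) = (-4 + V)*(2*V) = 2*V*(-4 + V))
k(o, t) = 10*o (k(o, t) = (2*5*(-4 + 5))*o = (2*5*1)*o = 10*o)
k(47, -66)/2199 - 3087/(-165) = (10*47)/2199 - 3087/(-165) = 470*(1/2199) - 3087*(-1/165) = 470/2199 + 1029/55 = 2288621/120945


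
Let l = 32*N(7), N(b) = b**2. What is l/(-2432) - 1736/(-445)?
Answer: 110131/33820 ≈ 3.2564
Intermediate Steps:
l = 1568 (l = 32*7**2 = 32*49 = 1568)
l/(-2432) - 1736/(-445) = 1568/(-2432) - 1736/(-445) = 1568*(-1/2432) - 1736*(-1/445) = -49/76 + 1736/445 = 110131/33820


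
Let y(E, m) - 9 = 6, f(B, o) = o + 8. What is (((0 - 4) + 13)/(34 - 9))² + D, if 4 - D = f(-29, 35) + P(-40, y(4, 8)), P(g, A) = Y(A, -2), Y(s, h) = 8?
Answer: -29294/625 ≈ -46.870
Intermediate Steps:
f(B, o) = 8 + o
y(E, m) = 15 (y(E, m) = 9 + 6 = 15)
P(g, A) = 8
D = -47 (D = 4 - ((8 + 35) + 8) = 4 - (43 + 8) = 4 - 1*51 = 4 - 51 = -47)
(((0 - 4) + 13)/(34 - 9))² + D = (((0 - 4) + 13)/(34 - 9))² - 47 = ((-4 + 13)/25)² - 47 = (9*(1/25))² - 47 = (9/25)² - 47 = 81/625 - 47 = -29294/625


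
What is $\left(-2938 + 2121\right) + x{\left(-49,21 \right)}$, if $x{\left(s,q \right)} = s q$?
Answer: $-1846$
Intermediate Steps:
$x{\left(s,q \right)} = q s$
$\left(-2938 + 2121\right) + x{\left(-49,21 \right)} = \left(-2938 + 2121\right) + 21 \left(-49\right) = -817 - 1029 = -1846$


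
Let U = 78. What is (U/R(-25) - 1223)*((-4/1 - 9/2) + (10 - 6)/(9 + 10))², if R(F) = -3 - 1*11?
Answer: -30476250/361 ≈ -84422.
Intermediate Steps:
R(F) = -14 (R(F) = -3 - 11 = -14)
(U/R(-25) - 1223)*((-4/1 - 9/2) + (10 - 6)/(9 + 10))² = (78/(-14) - 1223)*((-4/1 - 9/2) + (10 - 6)/(9 + 10))² = (78*(-1/14) - 1223)*((-4*1 - 9*½) + 4/19)² = (-39/7 - 1223)*((-4 - 9/2) + 4*(1/19))² = -8600*(-17/2 + 4/19)²/7 = -8600*(-315/38)²/7 = -8600/7*99225/1444 = -30476250/361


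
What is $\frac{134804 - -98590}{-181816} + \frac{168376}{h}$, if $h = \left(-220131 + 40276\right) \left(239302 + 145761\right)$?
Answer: $- \frac{621686544204101}{484298425167340} \approx -1.2837$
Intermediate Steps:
$h = -69255505865$ ($h = \left(-179855\right) 385063 = -69255505865$)
$\frac{134804 - -98590}{-181816} + \frac{168376}{h} = \frac{134804 - -98590}{-181816} + \frac{168376}{-69255505865} = \left(134804 + 98590\right) \left(- \frac{1}{181816}\right) + 168376 \left(- \frac{1}{69255505865}\right) = 233394 \left(- \frac{1}{181816}\right) - \frac{12952}{5327346605} = - \frac{116697}{90908} - \frac{12952}{5327346605} = - \frac{621686544204101}{484298425167340}$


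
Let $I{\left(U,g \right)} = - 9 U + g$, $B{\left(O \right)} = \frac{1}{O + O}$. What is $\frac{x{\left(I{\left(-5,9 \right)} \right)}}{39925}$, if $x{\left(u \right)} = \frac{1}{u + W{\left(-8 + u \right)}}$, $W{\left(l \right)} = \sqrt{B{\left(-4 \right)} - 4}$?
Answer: $\frac{144}{310895975} - \frac{2 i \sqrt{66}}{932687925} \approx 4.6318 \cdot 10^{-7} - 1.7421 \cdot 10^{-8} i$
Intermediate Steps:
$B{\left(O \right)} = \frac{1}{2 O}$
$I{\left(U,g \right)} = g - 9 U$
$W{\left(l \right)} = \frac{i \sqrt{66}}{4}$ ($W{\left(l \right)} = \sqrt{\frac{1}{2 \left(-4\right)} - 4} = \sqrt{\frac{1}{2} \left(- \frac{1}{4}\right) - 4} = \sqrt{- \frac{1}{8} - 4} = \sqrt{- \frac{33}{8}} = \frac{i \sqrt{66}}{4}$)
$x{\left(u \right)} = \frac{1}{u + \frac{i \sqrt{66}}{4}}$
$\frac{x{\left(I{\left(-5,9 \right)} \right)}}{39925} = \frac{4 \frac{1}{4 \left(9 - -45\right) + i \sqrt{66}}}{39925} = \frac{4}{4 \left(9 + 45\right) + i \sqrt{66}} \cdot \frac{1}{39925} = \frac{4}{4 \cdot 54 + i \sqrt{66}} \cdot \frac{1}{39925} = \frac{4}{216 + i \sqrt{66}} \cdot \frac{1}{39925} = \frac{4}{39925 \left(216 + i \sqrt{66}\right)}$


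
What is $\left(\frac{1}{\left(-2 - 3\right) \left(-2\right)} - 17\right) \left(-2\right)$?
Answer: $\frac{169}{5} \approx 33.8$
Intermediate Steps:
$\left(\frac{1}{\left(-2 - 3\right) \left(-2\right)} - 17\right) \left(-2\right) = \left(\frac{1}{\left(-5\right) \left(-2\right)} - 17\right) \left(-2\right) = \left(\frac{1}{10} - 17\right) \left(-2\right) = \left(- \frac{169}{10}\right) \left(-2\right) = \frac{169}{5}$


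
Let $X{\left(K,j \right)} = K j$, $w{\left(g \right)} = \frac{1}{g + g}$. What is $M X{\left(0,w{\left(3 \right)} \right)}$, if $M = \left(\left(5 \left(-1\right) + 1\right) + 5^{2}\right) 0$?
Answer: $0$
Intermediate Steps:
$w{\left(g \right)} = \frac{1}{2 g}$
$M = 0$ ($M = \left(\left(-5 + 1\right) + 25\right) 0 = \left(-4 + 25\right) 0 = 21 \cdot 0 = 0$)
$M X{\left(0,w{\left(3 \right)} \right)} = 0 \cdot 0 \frac{1}{2 \cdot 3} = 0 \cdot 0 \cdot \frac{1}{2} \cdot \frac{1}{3} = 0 \cdot 0 \cdot \frac{1}{6} = 0 \cdot 0 = 0$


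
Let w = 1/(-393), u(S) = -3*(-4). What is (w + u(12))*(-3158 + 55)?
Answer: -14630645/393 ≈ -37228.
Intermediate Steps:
u(S) = 12
w = -1/393 ≈ -0.0025445
(w + u(12))*(-3158 + 55) = (-1/393 + 12)*(-3158 + 55) = (4715/393)*(-3103) = -14630645/393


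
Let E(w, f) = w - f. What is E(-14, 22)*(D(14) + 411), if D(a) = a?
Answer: -15300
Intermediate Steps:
E(-14, 22)*(D(14) + 411) = (-14 - 1*22)*(14 + 411) = (-14 - 22)*425 = -36*425 = -15300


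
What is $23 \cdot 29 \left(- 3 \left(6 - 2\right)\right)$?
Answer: $-8004$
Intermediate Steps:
$23 \cdot 29 \left(- 3 \left(6 - 2\right)\right) = 667 \left(\left(-3\right) 4\right) = 667 \left(-12\right) = -8004$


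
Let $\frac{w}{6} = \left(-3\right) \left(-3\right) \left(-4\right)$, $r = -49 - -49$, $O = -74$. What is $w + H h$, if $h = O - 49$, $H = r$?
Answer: $-216$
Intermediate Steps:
$r = 0$ ($r = -49 + 49 = 0$)
$H = 0$
$h = -123$ ($h = -74 - 49 = -123$)
$w = -216$ ($w = 6 \left(-3\right) \left(-3\right) \left(-4\right) = 6 \cdot 9 \left(-4\right) = 6 \left(-36\right) = -216$)
$w + H h = -216 + 0 \left(-123\right) = -216 + 0 = -216$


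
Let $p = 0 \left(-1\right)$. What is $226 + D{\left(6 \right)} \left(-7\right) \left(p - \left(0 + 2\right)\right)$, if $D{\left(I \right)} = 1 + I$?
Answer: $324$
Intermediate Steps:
$p = 0$
$226 + D{\left(6 \right)} \left(-7\right) \left(p - \left(0 + 2\right)\right) = 226 + \left(1 + 6\right) \left(-7\right) \left(0 - \left(0 + 2\right)\right) = 226 + 7 \left(-7\right) \left(0 - 2\right) = 226 - 49 \left(0 - 2\right) = 226 - -98 = 226 + 98 = 324$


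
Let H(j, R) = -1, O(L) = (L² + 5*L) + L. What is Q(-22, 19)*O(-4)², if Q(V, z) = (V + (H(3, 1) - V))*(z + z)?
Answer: -2432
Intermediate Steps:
O(L) = L² + 6*L
Q(V, z) = -2*z (Q(V, z) = (V + (-1 - V))*(z + z) = -2*z)
Q(-22, 19)*O(-4)² = (-2*19)*(-4*(6 - 4))² = -38*(-4*2)² = -38*(-8)² = -38*64 = -2432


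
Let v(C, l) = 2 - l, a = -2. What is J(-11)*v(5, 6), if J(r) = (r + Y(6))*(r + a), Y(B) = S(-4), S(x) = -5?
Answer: -832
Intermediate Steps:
Y(B) = -5
J(r) = (-5 + r)*(-2 + r) (J(r) = (r - 5)*(r - 2) = (-5 + r)*(-2 + r))
J(-11)*v(5, 6) = (10 + (-11)² - 7*(-11))*(2 - 1*6) = (10 + 121 + 77)*(2 - 6) = 208*(-4) = -832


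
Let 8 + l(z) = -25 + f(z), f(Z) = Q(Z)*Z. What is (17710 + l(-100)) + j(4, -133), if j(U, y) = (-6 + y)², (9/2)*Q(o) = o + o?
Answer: 372982/9 ≈ 41442.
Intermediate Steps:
Q(o) = 4*o/9 (Q(o) = 2*(o + o)/9 = 2*(2*o)/9 = 4*o/9)
f(Z) = 4*Z²/9 (f(Z) = (4*Z/9)*Z = 4*Z²/9)
l(z) = -33 + 4*z²/9 (l(z) = -8 + (-25 + 4*z²/9) = -33 + 4*z²/9)
(17710 + l(-100)) + j(4, -133) = (17710 + (-33 + (4/9)*(-100)²)) + (-6 - 133)² = (17710 + (-33 + (4/9)*10000)) + (-139)² = (17710 + (-33 + 40000/9)) + 19321 = (17710 + 39703/9) + 19321 = 199093/9 + 19321 = 372982/9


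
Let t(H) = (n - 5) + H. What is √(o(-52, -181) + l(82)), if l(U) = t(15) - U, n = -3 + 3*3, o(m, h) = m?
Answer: I*√118 ≈ 10.863*I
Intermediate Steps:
n = 6 (n = -3 + 9 = 6)
t(H) = 1 + H (t(H) = (6 - 5) + H = 1 + H)
l(U) = 16 - U (l(U) = (1 + 15) - U = 16 - U)
√(o(-52, -181) + l(82)) = √(-52 + (16 - 1*82)) = √(-52 + (16 - 82)) = √(-52 - 66) = √(-118) = I*√118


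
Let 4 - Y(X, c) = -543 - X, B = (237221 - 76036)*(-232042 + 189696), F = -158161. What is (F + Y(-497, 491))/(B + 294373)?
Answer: 158111/6825245637 ≈ 2.3166e-5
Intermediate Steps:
B = -6825540010 (B = 161185*(-42346) = -6825540010)
Y(X, c) = 547 + X (Y(X, c) = 4 - (-543 - X) = 4 + (543 + X) = 547 + X)
(F + Y(-497, 491))/(B + 294373) = (-158161 + (547 - 497))/(-6825540010 + 294373) = (-158161 + 50)/(-6825245637) = -158111*(-1/6825245637) = 158111/6825245637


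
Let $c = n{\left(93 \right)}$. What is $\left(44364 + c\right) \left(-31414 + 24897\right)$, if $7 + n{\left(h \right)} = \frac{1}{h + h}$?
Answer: $- \frac{53767876351}{186} \approx -2.8907 \cdot 10^{8}$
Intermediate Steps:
$n{\left(h \right)} = -7 + \frac{1}{2 h}$ ($n{\left(h \right)} = -7 + \frac{1}{h + h} = -7 + \frac{1}{2 h}$)
$c = - \frac{1301}{186}$ ($c = -7 + \frac{1}{2 \cdot 93} = -7 + \frac{1}{2} \cdot \frac{1}{93} = -7 + \frac{1}{186} = - \frac{1301}{186} \approx -6.9946$)
$\left(44364 + c\right) \left(-31414 + 24897\right) = \left(44364 - \frac{1301}{186}\right) \left(-31414 + 24897\right) = \frac{8250403}{186} \left(-6517\right) = - \frac{53767876351}{186}$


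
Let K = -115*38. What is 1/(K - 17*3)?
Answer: -1/4421 ≈ -0.00022619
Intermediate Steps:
K = -4370
1/(K - 17*3) = 1/(-4370 - 17*3) = 1/(-4370 - 51) = 1/(-4421) = -1/4421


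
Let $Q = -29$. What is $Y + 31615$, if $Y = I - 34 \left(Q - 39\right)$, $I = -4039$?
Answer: $29888$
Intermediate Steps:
$Y = -1727$ ($Y = -4039 - 34 \left(-29 - 39\right) = -4039 - 34 \left(-68\right) = -4039 - -2312 = -4039 + 2312 = -1727$)
$Y + 31615 = -1727 + 31615 = 29888$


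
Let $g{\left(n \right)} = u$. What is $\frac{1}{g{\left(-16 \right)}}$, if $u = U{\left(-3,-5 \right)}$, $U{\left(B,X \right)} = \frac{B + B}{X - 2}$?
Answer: $\frac{7}{6} \approx 1.1667$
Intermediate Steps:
$U{\left(B,X \right)} = \frac{2 B}{-2 + X}$
$u = \frac{6}{7}$ ($u = 2 \left(-3\right) \frac{1}{-2 - 5} = 2 \left(-3\right) \frac{1}{-7} = 2 \left(-3\right) \left(- \frac{1}{7}\right) = \frac{6}{7} \approx 0.85714$)
$g{\left(n \right)} = \frac{6}{7}$
$\frac{1}{g{\left(-16 \right)}} = \frac{1}{\frac{6}{7}} = \frac{7}{6}$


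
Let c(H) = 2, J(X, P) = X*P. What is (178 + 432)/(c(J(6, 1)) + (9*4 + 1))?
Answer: 610/39 ≈ 15.641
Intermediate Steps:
J(X, P) = P*X
(178 + 432)/(c(J(6, 1)) + (9*4 + 1)) = (178 + 432)/(2 + (9*4 + 1)) = 610/(2 + (36 + 1)) = 610/(2 + 37) = 610/39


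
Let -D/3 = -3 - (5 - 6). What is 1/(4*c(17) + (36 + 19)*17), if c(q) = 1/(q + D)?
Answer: 23/21509 ≈ 0.0010693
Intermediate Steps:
D = 6 (D = -3*(-3 - (5 - 6)) = -3*(-3 - 1*(-1)) = -3*(-3 + 1) = -3*(-2) = 6)
c(q) = 1/(6 + q) (c(q) = 1/(q + 6) = 1/(6 + q))
1/(4*c(17) + (36 + 19)*17) = 1/(4/(6 + 17) + (36 + 19)*17) = 1/(4/23 + 55*17) = 1/(4*(1/23) + 935) = 1/(4/23 + 935) = 1/(21509/23) = 23/21509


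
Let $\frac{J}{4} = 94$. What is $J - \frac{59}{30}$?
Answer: $\frac{11221}{30} \approx 374.03$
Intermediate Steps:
$J = 376$ ($J = 4 \cdot 94 = 376$)
$J - \frac{59}{30} = 376 - \frac{59}{30} = \frac{11221}{30}$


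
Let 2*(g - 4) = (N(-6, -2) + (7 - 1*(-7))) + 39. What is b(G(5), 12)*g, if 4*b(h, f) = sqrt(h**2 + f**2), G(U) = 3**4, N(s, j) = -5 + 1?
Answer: 171*sqrt(745)/8 ≈ 583.42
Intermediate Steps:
N(s, j) = -4
G(U) = 81
g = 57/2 (g = 4 + ((-4 + (7 - 1*(-7))) + 39)/2 = 4 + ((-4 + (7 + 7)) + 39)/2 = 4 + ((-4 + 14) + 39)/2 = 4 + (10 + 39)/2 = 4 + (1/2)*49 = 4 + 49/2 = 57/2 ≈ 28.500)
b(h, f) = sqrt(f**2 + h**2)/4 (b(h, f) = sqrt(h**2 + f**2)/4 = sqrt(f**2 + h**2)/4)
b(G(5), 12)*g = (sqrt(12**2 + 81**2)/4)*(57/2) = (sqrt(144 + 6561)/4)*(57/2) = (sqrt(6705)/4)*(57/2) = ((3*sqrt(745))/4)*(57/2) = (3*sqrt(745)/4)*(57/2) = 171*sqrt(745)/8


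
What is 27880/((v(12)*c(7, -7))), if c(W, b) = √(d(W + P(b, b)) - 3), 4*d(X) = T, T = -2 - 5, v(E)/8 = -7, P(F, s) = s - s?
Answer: 6970*I*√19/133 ≈ 228.43*I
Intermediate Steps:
P(F, s) = 0
v(E) = -56 (v(E) = 8*(-7) = -56)
T = -7
d(X) = -7/4 (d(X) = (¼)*(-7) = -7/4)
c(W, b) = I*√19/2 (c(W, b) = √(-7/4 - 3) = √(-19/4) = I*√19/2)
27880/((v(12)*c(7, -7))) = 27880/((-28*I*√19)) = 27880*(I*√19/532) = 6970*I*√19/133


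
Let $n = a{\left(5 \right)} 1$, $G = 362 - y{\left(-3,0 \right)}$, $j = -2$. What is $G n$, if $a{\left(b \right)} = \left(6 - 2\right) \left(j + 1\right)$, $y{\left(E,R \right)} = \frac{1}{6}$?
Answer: $- \frac{4342}{3} \approx -1447.3$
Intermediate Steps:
$y{\left(E,R \right)} = \frac{1}{6}$
$a{\left(b \right)} = -4$ ($a{\left(b \right)} = \left(6 - 2\right) \left(-2 + 1\right) = 4 \left(-1\right) = -4$)
$G = \frac{2171}{6}$ ($G = 362 - \frac{1}{6} = \frac{2171}{6} \approx 361.83$)
$n = -4$ ($n = \left(-4\right) 1 = -4$)
$G n = \frac{2171}{6} \left(-4\right) = - \frac{4342}{3}$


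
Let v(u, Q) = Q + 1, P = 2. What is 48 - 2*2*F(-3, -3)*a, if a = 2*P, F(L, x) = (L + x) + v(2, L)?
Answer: 176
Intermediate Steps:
v(u, Q) = 1 + Q
F(L, x) = 1 + x + 2*L (F(L, x) = (L + x) + (1 + L) = 1 + x + 2*L)
a = 4 (a = 2*2 = 4)
48 - 2*2*F(-3, -3)*a = 48 - 2*2*(1 - 3 + 2*(-3))*4 = 48 - 2*2*(1 - 3 - 6)*4 = 48 - 2*2*(-8)*4 = 48 - (-32)*4 = 48 - 2*(-64) = 48 + 128 = 176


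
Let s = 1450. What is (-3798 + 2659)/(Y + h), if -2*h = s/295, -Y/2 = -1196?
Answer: -67201/140983 ≈ -0.47666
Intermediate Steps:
Y = 2392 (Y = -2*(-1196) = 2392)
h = -145/59 (h = -725/295 = -1/2*290/59 = -145/59 ≈ -2.4576)
(-3798 + 2659)/(Y + h) = (-3798 + 2659)/(2392 - 145/59) = -1139/140983/59 = -1139*59/140983 = -67201/140983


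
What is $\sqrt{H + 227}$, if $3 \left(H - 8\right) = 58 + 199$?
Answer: $\frac{\sqrt{2886}}{3} \approx 17.907$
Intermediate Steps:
$H = \frac{281}{3}$ ($H = 8 + \frac{58 + 199}{3} = 8 + \frac{1}{3} \cdot 257 = 8 + \frac{257}{3} = \frac{281}{3} \approx 93.667$)
$\sqrt{H + 227} = \sqrt{\frac{281}{3} + 227} = \sqrt{\frac{962}{3}} = \frac{\sqrt{2886}}{3}$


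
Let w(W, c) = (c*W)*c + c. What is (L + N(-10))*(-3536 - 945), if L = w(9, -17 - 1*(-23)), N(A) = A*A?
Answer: -1926830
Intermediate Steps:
N(A) = A²
w(W, c) = c + W*c² (w(W, c) = (W*c)*c + c = W*c² + c = c + W*c²)
L = 330 (L = (-17 - 1*(-23))*(1 + 9*(-17 - 1*(-23))) = (-17 + 23)*(1 + 9*(-17 + 23)) = 6*(1 + 9*6) = 6*(1 + 54) = 6*55 = 330)
(L + N(-10))*(-3536 - 945) = (330 + (-10)²)*(-3536 - 945) = (330 + 100)*(-4481) = 430*(-4481) = -1926830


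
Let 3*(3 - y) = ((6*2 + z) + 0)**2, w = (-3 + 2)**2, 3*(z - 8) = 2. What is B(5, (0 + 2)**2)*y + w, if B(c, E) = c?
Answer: -18788/27 ≈ -695.85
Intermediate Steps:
z = 26/3 (z = 8 + (1/3)*2 = 8 + 2/3 = 26/3 ≈ 8.6667)
w = 1 (w = (-1)**2 = 1)
y = -3763/27 (y = 3 - ((6*2 + 26/3) + 0)**2/3 = 3 - ((12 + 26/3) + 0)**2/3 = 3 - (62/3 + 0)**2/3 = 3 - (62/3)**2/3 = 3 - 1/3*3844/9 = 3 - 3844/27 = -3763/27 ≈ -139.37)
B(5, (0 + 2)**2)*y + w = 5*(-3763/27) + 1 = -18815/27 + 1 = -18788/27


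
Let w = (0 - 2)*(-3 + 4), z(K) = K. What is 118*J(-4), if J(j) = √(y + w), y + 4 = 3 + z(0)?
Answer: 118*I*√3 ≈ 204.38*I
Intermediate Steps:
w = -2 (w = -2*1 = -2)
y = -1 (y = -4 + (3 + 0) = -4 + 3 = -1)
J(j) = I*√3 (J(j) = √(-1 - 2) = √(-3) = I*√3)
118*J(-4) = 118*(I*√3) = 118*I*√3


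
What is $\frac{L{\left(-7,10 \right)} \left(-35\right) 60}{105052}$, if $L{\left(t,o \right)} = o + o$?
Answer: $- \frac{10500}{26263} \approx -0.3998$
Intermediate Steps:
$L{\left(t,o \right)} = 2 o$
$\frac{L{\left(-7,10 \right)} \left(-35\right) 60}{105052} = \frac{2 \cdot 10 \left(-35\right) 60}{105052} = 20 \left(-35\right) 60 \cdot \frac{1}{105052} = \left(-700\right) 60 \cdot \frac{1}{105052} = \left(-42000\right) \frac{1}{105052} = - \frac{10500}{26263}$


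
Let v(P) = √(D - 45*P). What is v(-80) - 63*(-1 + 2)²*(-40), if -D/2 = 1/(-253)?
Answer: 2520 + √230432906/253 ≈ 2580.0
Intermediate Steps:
D = 2/253 (D = -2/(-253) = -2*(-1/253) = 2/253 ≈ 0.0079051)
v(P) = √(2/253 - 45*P)
v(-80) - 63*(-1 + 2)²*(-40) = √(506 - 2880405*(-80))/253 - 63*(-1 + 2)²*(-40) = √(506 + 230432400)/253 - 63*1²*(-40) = √230432906/253 - 63*1*(-40) = √230432906/253 - 63*(-40) = √230432906/253 + 2520 = 2520 + √230432906/253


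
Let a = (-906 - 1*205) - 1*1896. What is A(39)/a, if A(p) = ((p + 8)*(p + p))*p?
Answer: -142974/3007 ≈ -47.547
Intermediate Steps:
A(p) = 2*p**2*(8 + p) (A(p) = ((8 + p)*(2*p))*p = (2*p*(8 + p))*p = 2*p**2*(8 + p))
a = -3007 (a = (-906 - 205) - 1896 = -1111 - 1896 = -3007)
A(39)/a = (2*39**2*(8 + 39))/(-3007) = (2*1521*47)*(-1/3007) = 142974*(-1/3007) = -142974/3007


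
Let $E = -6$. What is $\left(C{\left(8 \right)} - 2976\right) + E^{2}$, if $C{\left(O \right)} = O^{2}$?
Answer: $-2876$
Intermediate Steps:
$\left(C{\left(8 \right)} - 2976\right) + E^{2} = \left(8^{2} - 2976\right) + \left(-6\right)^{2} = \left(64 - 2976\right) + 36 = -2912 + 36 = -2876$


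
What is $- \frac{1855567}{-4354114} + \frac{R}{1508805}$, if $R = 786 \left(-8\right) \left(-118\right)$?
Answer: $\frac{2010123896537}{2189836324590} \approx 0.91793$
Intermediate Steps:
$R = 741984$ ($R = \left(-6288\right) \left(-118\right) = 741984$)
$- \frac{1855567}{-4354114} + \frac{R}{1508805} = - \frac{1855567}{-4354114} + \frac{741984}{1508805} = \left(-1855567\right) \left(- \frac{1}{4354114}\right) + 741984 \cdot \frac{1}{1508805} = \frac{1855567}{4354114} + \frac{247328}{502935} = \frac{2010123896537}{2189836324590}$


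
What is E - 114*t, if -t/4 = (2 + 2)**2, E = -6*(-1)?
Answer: 7302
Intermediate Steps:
E = 6
t = -64 (t = -4*(2 + 2)**2 = -4*4**2 = -4*16 = -64)
E - 114*t = 6 - 114*(-64) = 6 + 7296 = 7302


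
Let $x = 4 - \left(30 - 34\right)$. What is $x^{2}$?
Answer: $64$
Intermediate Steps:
$x = 8$ ($x = 4 - \left(30 - 34\right) = 4 - -4 = 4 + 4 = 8$)
$x^{2} = 8^{2} = 64$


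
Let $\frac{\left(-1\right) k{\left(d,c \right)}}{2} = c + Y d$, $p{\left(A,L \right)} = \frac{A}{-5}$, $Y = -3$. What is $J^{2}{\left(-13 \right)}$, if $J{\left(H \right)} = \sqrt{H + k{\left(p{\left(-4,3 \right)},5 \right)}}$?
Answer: $- \frac{91}{5} \approx -18.2$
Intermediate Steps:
$p{\left(A,L \right)} = - \frac{A}{5}$ ($p{\left(A,L \right)} = A \left(- \frac{1}{5}\right) = - \frac{A}{5}$)
$k{\left(d,c \right)} = - 2 c + 6 d$ ($k{\left(d,c \right)} = - 2 \left(c - 3 d\right) = - 2 c + 6 d$)
$J{\left(H \right)} = \sqrt{- \frac{26}{5} + H}$ ($J{\left(H \right)} = \sqrt{H + \left(\left(-2\right) 5 + 6 \left(\left(- \frac{1}{5}\right) \left(-4\right)\right)\right)} = \sqrt{H + \left(-10 + 6 \cdot \frac{4}{5}\right)} = \sqrt{H + \left(-10 + \frac{24}{5}\right)} = \sqrt{H - \frac{26}{5}} = \sqrt{- \frac{26}{5} + H}$)
$J^{2}{\left(-13 \right)} = \left(\frac{\sqrt{-130 + 25 \left(-13\right)}}{5}\right)^{2} = \left(\frac{\sqrt{-130 - 325}}{5}\right)^{2} = \left(\frac{\sqrt{-455}}{5}\right)^{2} = \left(\frac{i \sqrt{455}}{5}\right)^{2} = - \frac{91}{5}$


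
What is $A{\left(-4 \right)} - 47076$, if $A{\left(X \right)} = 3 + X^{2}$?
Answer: $-47057$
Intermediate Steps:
$A{\left(-4 \right)} - 47076 = \left(3 + \left(-4\right)^{2}\right) - 47076 = \left(3 + 16\right) - 47076 = 19 - 47076 = -47057$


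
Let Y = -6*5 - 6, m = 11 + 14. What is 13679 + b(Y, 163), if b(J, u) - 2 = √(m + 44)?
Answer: 13681 + √69 ≈ 13689.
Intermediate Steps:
m = 25
Y = -36 (Y = -30 - 6 = -36)
b(J, u) = 2 + √69 (b(J, u) = 2 + √(25 + 44) = 2 + √69)
13679 + b(Y, 163) = 13679 + (2 + √69) = 13681 + √69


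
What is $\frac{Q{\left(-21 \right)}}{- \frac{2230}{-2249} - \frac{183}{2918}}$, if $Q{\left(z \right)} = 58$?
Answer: $\frac{380629756}{6095573} \approx 62.444$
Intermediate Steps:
$\frac{Q{\left(-21 \right)}}{- \frac{2230}{-2249} - \frac{183}{2918}} = \frac{58}{- \frac{2230}{-2249} - \frac{183}{2918}} = \frac{58}{\left(-2230\right) \left(- \frac{1}{2249}\right) - \frac{183}{2918}} = \frac{58}{\frac{2230}{2249} - \frac{183}{2918}} = \frac{58}{\frac{6095573}{6562582}} = 58 \cdot \frac{6562582}{6095573} = \frac{380629756}{6095573}$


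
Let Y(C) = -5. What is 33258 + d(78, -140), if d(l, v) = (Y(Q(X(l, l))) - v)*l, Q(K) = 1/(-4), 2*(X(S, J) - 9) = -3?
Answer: 43788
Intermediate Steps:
X(S, J) = 15/2 (X(S, J) = 9 + (½)*(-3) = 9 - 3/2 = 15/2)
Q(K) = -¼ (Q(K) = 1*(-¼) = -¼)
d(l, v) = l*(-5 - v) (d(l, v) = (-5 - v)*l = l*(-5 - v))
33258 + d(78, -140) = 33258 - 1*78*(5 - 140) = 33258 - 1*78*(-135) = 33258 + 10530 = 43788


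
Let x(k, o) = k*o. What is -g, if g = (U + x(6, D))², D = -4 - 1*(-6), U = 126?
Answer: -19044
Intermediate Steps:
D = 2 (D = -4 + 6 = 2)
g = 19044 (g = (126 + 6*2)² = (126 + 12)² = 138² = 19044)
-g = -1*19044 = -19044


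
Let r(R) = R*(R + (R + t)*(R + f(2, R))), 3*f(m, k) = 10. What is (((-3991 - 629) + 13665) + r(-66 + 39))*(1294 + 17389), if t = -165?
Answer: -2109572262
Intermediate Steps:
f(m, k) = 10/3 (f(m, k) = (1/3)*10 = 10/3)
r(R) = R*(R + (-165 + R)*(10/3 + R)) (r(R) = R*(R + (R - 165)*(R + 10/3)) = R*(R + (-165 + R)*(10/3 + R)))
(((-3991 - 629) + 13665) + r(-66 + 39))*(1294 + 17389) = (((-3991 - 629) + 13665) + (-66 + 39)*(-1650 - 482*(-66 + 39) + 3*(-66 + 39)**2)/3)*(1294 + 17389) = ((-4620 + 13665) + (1/3)*(-27)*(-1650 - 482*(-27) + 3*(-27)**2))*18683 = (9045 + (1/3)*(-27)*(-1650 + 13014 + 3*729))*18683 = (9045 + (1/3)*(-27)*(-1650 + 13014 + 2187))*18683 = (9045 + (1/3)*(-27)*13551)*18683 = (9045 - 121959)*18683 = -112914*18683 = -2109572262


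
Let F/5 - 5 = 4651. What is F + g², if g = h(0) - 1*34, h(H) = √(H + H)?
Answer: 24436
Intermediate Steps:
F = 23280 (F = 25 + 5*4651 = 25 + 23255 = 23280)
h(H) = √2*√H (h(H) = √(2*H) = √2*√H)
g = -34 (g = √2*√0 - 1*34 = √2*0 - 34 = 0 - 34 = -34)
F + g² = 23280 + (-34)² = 23280 + 1156 = 24436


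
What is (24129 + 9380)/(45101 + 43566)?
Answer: 33509/88667 ≈ 0.37792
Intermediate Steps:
(24129 + 9380)/(45101 + 43566) = 33509/88667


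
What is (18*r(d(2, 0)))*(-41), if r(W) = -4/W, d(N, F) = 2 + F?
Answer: 1476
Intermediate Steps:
(18*r(d(2, 0)))*(-41) = (18*(-4/(2 + 0)))*(-41) = (18*(-4/2))*(-41) = (18*(-4*1/2))*(-41) = (18*(-2))*(-41) = -36*(-41) = 1476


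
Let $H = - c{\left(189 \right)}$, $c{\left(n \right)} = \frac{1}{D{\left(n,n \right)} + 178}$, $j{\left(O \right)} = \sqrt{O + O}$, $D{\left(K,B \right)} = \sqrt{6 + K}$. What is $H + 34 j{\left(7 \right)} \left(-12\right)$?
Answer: $- \frac{178}{31489} - 408 \sqrt{14} + \frac{\sqrt{195}}{31489} \approx -1526.6$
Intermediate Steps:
$j{\left(O \right)} = \sqrt{2} \sqrt{O}$ ($j{\left(O \right)} = \sqrt{2 O} = \sqrt{2} \sqrt{O}$)
$c{\left(n \right)} = \frac{1}{178 + \sqrt{6 + n}}$ ($c{\left(n \right)} = \frac{1}{\sqrt{6 + n} + 178} = \frac{1}{178 + \sqrt{6 + n}}$)
$H = - \frac{1}{178 + \sqrt{195}}$ ($H = - \frac{1}{178 + \sqrt{6 + 189}} = - \frac{1}{178 + \sqrt{195}} \approx -0.0052093$)
$H + 34 j{\left(7 \right)} \left(-12\right) = \left(- \frac{178}{31489} + \frac{\sqrt{195}}{31489}\right) + 34 \sqrt{2} \sqrt{7} \left(-12\right) = \left(- \frac{178}{31489} + \frac{\sqrt{195}}{31489}\right) + 34 \sqrt{14} \left(-12\right) = \left(- \frac{178}{31489} + \frac{\sqrt{195}}{31489}\right) - 408 \sqrt{14} = - \frac{178}{31489} - 408 \sqrt{14} + \frac{\sqrt{195}}{31489}$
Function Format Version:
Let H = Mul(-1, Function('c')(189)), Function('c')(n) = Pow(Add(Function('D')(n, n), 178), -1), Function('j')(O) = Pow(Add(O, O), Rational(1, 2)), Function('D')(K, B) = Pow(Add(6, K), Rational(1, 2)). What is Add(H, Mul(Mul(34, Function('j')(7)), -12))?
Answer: Add(Rational(-178, 31489), Mul(-408, Pow(14, Rational(1, 2))), Mul(Rational(1, 31489), Pow(195, Rational(1, 2)))) ≈ -1526.6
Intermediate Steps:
Function('j')(O) = Mul(Pow(2, Rational(1, 2)), Pow(O, Rational(1, 2))) (Function('j')(O) = Pow(Mul(2, O), Rational(1, 2)) = Mul(Pow(2, Rational(1, 2)), Pow(O, Rational(1, 2))))
Function('c')(n) = Pow(Add(178, Pow(Add(6, n), Rational(1, 2))), -1) (Function('c')(n) = Pow(Add(Pow(Add(6, n), Rational(1, 2)), 178), -1) = Pow(Add(178, Pow(Add(6, n), Rational(1, 2))), -1))
H = Mul(-1, Pow(Add(178, Pow(195, Rational(1, 2))), -1)) (H = Mul(-1, Pow(Add(178, Pow(Add(6, 189), Rational(1, 2))), -1)) = Mul(-1, Pow(Add(178, Pow(195, Rational(1, 2))), -1)) ≈ -0.0052093)
Add(H, Mul(Mul(34, Function('j')(7)), -12)) = Add(Add(Rational(-178, 31489), Mul(Rational(1, 31489), Pow(195, Rational(1, 2)))), Mul(Mul(34, Mul(Pow(2, Rational(1, 2)), Pow(7, Rational(1, 2)))), -12)) = Add(Add(Rational(-178, 31489), Mul(Rational(1, 31489), Pow(195, Rational(1, 2)))), Mul(Mul(34, Pow(14, Rational(1, 2))), -12)) = Add(Add(Rational(-178, 31489), Mul(Rational(1, 31489), Pow(195, Rational(1, 2)))), Mul(-408, Pow(14, Rational(1, 2)))) = Add(Rational(-178, 31489), Mul(-408, Pow(14, Rational(1, 2))), Mul(Rational(1, 31489), Pow(195, Rational(1, 2))))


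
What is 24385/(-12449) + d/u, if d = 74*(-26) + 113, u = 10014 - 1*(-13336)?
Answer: -591934889/290684150 ≈ -2.0364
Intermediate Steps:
u = 23350 (u = 10014 + 13336 = 23350)
d = -1811 (d = -1924 + 113 = -1811)
24385/(-12449) + d/u = 24385/(-12449) - 1811/23350 = 24385*(-1/12449) - 1811*1/23350 = -24385/12449 - 1811/23350 = -591934889/290684150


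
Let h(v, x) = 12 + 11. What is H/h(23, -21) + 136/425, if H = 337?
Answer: 8609/575 ≈ 14.972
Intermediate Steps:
h(v, x) = 23
H/h(23, -21) + 136/425 = 337/23 + 136/425 = 337*(1/23) + 136*(1/425) = 337/23 + 8/25 = 8609/575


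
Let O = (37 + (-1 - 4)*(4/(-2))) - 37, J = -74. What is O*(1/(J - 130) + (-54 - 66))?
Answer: -122405/102 ≈ -1200.0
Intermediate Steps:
O = 10 (O = (37 - 20*(-1)/2) - 37 = (37 - 5*(-2)) - 37 = (37 + 10) - 37 = 47 - 37 = 10)
O*(1/(J - 130) + (-54 - 66)) = 10*(1/(-74 - 130) + (-54 - 66)) = 10*(1/(-204) - 120) = 10*(-1/204 - 120) = 10*(-24481/204) = -122405/102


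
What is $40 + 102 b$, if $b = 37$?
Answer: $3814$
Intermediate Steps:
$40 + 102 b = 40 + 102 \cdot 37 = 40 + 3774 = 3814$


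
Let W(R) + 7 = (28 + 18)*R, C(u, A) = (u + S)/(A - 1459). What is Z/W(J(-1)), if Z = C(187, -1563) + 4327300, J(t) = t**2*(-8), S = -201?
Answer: -2179516769/188875 ≈ -11539.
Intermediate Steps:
C(u, A) = (-201 + u)/(-1459 + A) (C(u, A) = (u - 201)/(A - 1459) = (-201 + u)/(-1459 + A))
J(t) = -8*t**2
Z = 6538550307/1511 (Z = (-201 + 187)/(-1459 - 1563) + 4327300 = -14/(-3022) + 4327300 = -1/3022*(-14) + 4327300 = 7/1511 + 4327300 = 6538550307/1511 ≈ 4.3273e+6)
W(R) = -7 + 46*R (W(R) = -7 + (28 + 18)*R = -7 + 46*R)
Z/W(J(-1)) = 6538550307/(1511*(-7 + 46*(-8*(-1)**2))) = 6538550307/(1511*(-7 + 46*(-8*1))) = 6538550307/(1511*(-7 + 46*(-8))) = 6538550307/(1511*(-7 - 368)) = (6538550307/1511)/(-375) = (6538550307/1511)*(-1/375) = -2179516769/188875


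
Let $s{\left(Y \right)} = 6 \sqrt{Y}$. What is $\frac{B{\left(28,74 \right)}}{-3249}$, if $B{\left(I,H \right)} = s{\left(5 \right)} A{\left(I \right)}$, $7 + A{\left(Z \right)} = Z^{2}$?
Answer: $- \frac{518 \sqrt{5}}{361} \approx -3.2085$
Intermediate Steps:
$A{\left(Z \right)} = -7 + Z^{2}$
$B{\left(I,H \right)} = 6 \sqrt{5} \left(-7 + I^{2}\right)$
$\frac{B{\left(28,74 \right)}}{-3249} = \frac{6 \sqrt{5} \left(-7 + 28^{2}\right)}{-3249} = 6 \sqrt{5} \left(-7 + 784\right) \left(- \frac{1}{3249}\right) = 6 \sqrt{5} \cdot 777 \left(- \frac{1}{3249}\right) = 4662 \sqrt{5} \left(- \frac{1}{3249}\right) = - \frac{518 \sqrt{5}}{361}$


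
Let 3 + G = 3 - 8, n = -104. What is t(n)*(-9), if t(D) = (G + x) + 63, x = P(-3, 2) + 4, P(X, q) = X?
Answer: -504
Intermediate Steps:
x = 1 (x = -3 + 4 = 1)
G = -8 (G = -3 + (3 - 8) = -3 - 5 = -8)
t(D) = 56 (t(D) = (-8 + 1) + 63 = -7 + 63 = 56)
t(n)*(-9) = 56*(-9) = -504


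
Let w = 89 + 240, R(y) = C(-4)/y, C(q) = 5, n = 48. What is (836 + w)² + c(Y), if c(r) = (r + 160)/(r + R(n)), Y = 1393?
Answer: 90756353069/66869 ≈ 1.3572e+6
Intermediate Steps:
R(y) = 5/y
w = 329
c(r) = (160 + r)/(5/48 + r) (c(r) = (r + 160)/(r + 5/48) = (160 + r)/(r + 5*(1/48)) = (160 + r)/(r + 5/48) = (160 + r)/(5/48 + r))
(836 + w)² + c(Y) = (836 + 329)² + 48*(160 + 1393)/(5 + 48*1393) = 1165² + 48*1553/(5 + 66864) = 1357225 + 48*1553/66869 = 1357225 + 48*(1/66869)*1553 = 1357225 + 74544/66869 = 90756353069/66869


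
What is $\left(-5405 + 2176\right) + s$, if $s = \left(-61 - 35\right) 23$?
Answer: $-5437$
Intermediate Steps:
$s = -2208$ ($s = \left(-96\right) 23 = -2208$)
$\left(-5405 + 2176\right) + s = \left(-5405 + 2176\right) - 2208 = -3229 - 2208 = -5437$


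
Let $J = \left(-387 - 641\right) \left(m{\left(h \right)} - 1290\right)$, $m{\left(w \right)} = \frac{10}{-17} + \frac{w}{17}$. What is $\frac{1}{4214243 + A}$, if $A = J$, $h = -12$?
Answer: $\frac{17}{94208787} \approx 1.8045 \cdot 10^{-7}$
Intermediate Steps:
$m{\left(w \right)} = - \frac{10}{17} + \frac{w}{17}$ ($m{\left(w \right)} = 10 \left(- \frac{1}{17}\right) + w \frac{1}{17} = - \frac{10}{17} + \frac{w}{17}$)
$J = \frac{22566656}{17}$ ($J = \left(-387 - 641\right) \left(\left(- \frac{10}{17} + \frac{1}{17} \left(-12\right)\right) - 1290\right) = - 1028 \left(\left(- \frac{10}{17} - \frac{12}{17}\right) - 1290\right) = - 1028 \left(- \frac{22}{17} - 1290\right) = \left(-1028\right) \left(- \frac{21952}{17}\right) = \frac{22566656}{17} \approx 1.3275 \cdot 10^{6}$)
$A = \frac{22566656}{17} \approx 1.3275 \cdot 10^{6}$
$\frac{1}{4214243 + A} = \frac{1}{4214243 + \frac{22566656}{17}} = \frac{1}{\frac{94208787}{17}} = \frac{17}{94208787}$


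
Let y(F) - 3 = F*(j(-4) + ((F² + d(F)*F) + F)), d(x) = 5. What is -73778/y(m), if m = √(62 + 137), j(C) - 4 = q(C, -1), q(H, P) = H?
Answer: 44156133/3223895 - 7340911*√199/3223895 ≈ -18.425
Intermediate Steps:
j(C) = 4 + C
m = √199 ≈ 14.107
y(F) = 3 + F*(F² + 6*F) (y(F) = 3 + F*((4 - 4) + ((F² + 5*F) + F)) = 3 + F*(0 + (F² + 6*F)) = 3 + F*(F² + 6*F))
-73778/y(m) = -73778/(3 + (√199)³ + 6*(√199)²) = -73778/(3 + 199*√199 + 6*199) = -73778/(3 + 199*√199 + 1194) = -73778/(1197 + 199*√199)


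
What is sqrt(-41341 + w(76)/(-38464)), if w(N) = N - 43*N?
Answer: I*sqrt(238918089058)/2404 ≈ 203.32*I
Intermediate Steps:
w(N) = -42*N (w(N) = N - 43*N = -42*N)
sqrt(-41341 + w(76)/(-38464)) = sqrt(-41341 - 42*76/(-38464)) = sqrt(-41341 - 3192*(-1/38464)) = sqrt(-41341 + 399/4808) = sqrt(-198767129/4808) = I*sqrt(238918089058)/2404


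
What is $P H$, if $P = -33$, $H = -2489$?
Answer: $82137$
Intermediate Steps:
$P H = \left(-33\right) \left(-2489\right) = 82137$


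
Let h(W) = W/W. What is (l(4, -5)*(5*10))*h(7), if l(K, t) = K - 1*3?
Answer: 50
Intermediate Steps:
h(W) = 1
l(K, t) = -3 + K (l(K, t) = K - 3 = -3 + K)
(l(4, -5)*(5*10))*h(7) = ((-3 + 4)*(5*10))*1 = (1*50)*1 = 50*1 = 50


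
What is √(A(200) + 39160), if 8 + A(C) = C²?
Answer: 4*√4947 ≈ 281.34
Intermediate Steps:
A(C) = -8 + C²
√(A(200) + 39160) = √((-8 + 200²) + 39160) = √((-8 + 40000) + 39160) = √(39992 + 39160) = √79152 = 4*√4947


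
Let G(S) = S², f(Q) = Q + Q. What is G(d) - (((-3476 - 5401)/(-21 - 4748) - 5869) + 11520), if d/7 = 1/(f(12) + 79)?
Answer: -286002450383/50594321 ≈ -5652.9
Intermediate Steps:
f(Q) = 2*Q
d = 7/103 (d = 7/(2*12 + 79) = 7/(24 + 79) = 7/103 ≈ 0.067961)
G(d) - (((-3476 - 5401)/(-21 - 4748) - 5869) + 11520) = (7/103)² - (((-3476 - 5401)/(-21 - 4748) - 5869) + 11520) = 49/10609 - ((-8877/(-4769) - 5869) + 11520) = 49/10609 - ((-8877*(-1/4769) - 5869) + 11520) = 49/10609 - ((8877/4769 - 5869) + 11520) = 49/10609 - (-27980384/4769 + 11520) = 49/10609 - 1*26958496/4769 = 49/10609 - 26958496/4769 = -286002450383/50594321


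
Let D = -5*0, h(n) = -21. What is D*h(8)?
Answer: 0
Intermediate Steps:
D = 0
D*h(8) = 0*(-21) = 0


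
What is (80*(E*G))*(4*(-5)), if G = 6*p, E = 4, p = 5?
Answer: -192000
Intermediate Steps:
G = 30 (G = 6*5 = 30)
(80*(E*G))*(4*(-5)) = (80*(4*30))*(4*(-5)) = (80*120)*(-20) = 9600*(-20) = -192000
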